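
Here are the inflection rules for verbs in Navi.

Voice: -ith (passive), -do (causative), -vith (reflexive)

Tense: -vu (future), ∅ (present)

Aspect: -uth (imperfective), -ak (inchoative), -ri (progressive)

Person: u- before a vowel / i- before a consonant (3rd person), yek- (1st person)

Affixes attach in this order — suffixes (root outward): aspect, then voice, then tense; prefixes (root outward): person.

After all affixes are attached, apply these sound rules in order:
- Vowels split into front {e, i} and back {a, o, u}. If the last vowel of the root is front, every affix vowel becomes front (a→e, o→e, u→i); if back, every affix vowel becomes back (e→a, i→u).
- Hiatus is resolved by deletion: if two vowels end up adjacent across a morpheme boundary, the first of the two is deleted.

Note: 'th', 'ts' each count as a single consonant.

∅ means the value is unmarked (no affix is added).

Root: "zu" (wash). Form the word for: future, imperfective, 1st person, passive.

yakzuthuthvu

Attach aspect imperfective -uth → zuuth.
Attach person 1st person yek- → yekzuuth.
Attach voice passive -ith → yekzuuthith.
Attach tense future -vu → yekzuuthithvu.
Apply vowel harmony: yekzuuthithvu → yakzuuthuthvu.
Apply vowel deletion: yakzuuthuthvu → yakzuthuthvu.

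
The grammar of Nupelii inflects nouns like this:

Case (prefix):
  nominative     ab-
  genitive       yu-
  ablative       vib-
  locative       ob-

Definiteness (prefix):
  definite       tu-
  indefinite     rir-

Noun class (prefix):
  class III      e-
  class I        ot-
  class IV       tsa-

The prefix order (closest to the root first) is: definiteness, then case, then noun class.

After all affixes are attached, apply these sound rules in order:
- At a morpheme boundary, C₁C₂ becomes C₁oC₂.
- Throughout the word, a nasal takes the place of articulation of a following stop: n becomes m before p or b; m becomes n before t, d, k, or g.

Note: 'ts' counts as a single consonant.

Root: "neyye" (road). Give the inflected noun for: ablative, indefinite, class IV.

tsaviborironeyye

Attach definiteness indefinite rir- → rirneyye.
Attach case ablative vib- → vibrirneyye.
Attach noun class class IV tsa- → tsavibrirneyye.
Apply epenthesis: tsavibrirneyye → tsaviborironeyye.
Nasal assimilation: no change.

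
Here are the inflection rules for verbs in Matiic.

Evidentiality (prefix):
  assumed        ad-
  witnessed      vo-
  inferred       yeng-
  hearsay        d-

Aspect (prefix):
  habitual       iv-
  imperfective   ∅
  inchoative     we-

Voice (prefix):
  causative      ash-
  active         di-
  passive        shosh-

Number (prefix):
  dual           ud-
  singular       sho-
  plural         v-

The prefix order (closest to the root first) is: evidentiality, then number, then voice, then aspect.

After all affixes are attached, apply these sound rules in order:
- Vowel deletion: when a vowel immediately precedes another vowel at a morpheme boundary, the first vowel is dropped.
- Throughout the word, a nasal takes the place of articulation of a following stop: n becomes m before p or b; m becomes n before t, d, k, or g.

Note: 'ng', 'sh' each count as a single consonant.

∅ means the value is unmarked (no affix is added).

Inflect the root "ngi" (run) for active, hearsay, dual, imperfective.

Attach evidentiality hearsay d- → dngi.
Attach number dual ud- → uddngi.
Attach voice active di- → diuddngi.
aspect = imperfective: zero marking, form stays diuddngi.
Apply vowel deletion: diuddngi → duddngi.
Nasal assimilation: no change.

duddngi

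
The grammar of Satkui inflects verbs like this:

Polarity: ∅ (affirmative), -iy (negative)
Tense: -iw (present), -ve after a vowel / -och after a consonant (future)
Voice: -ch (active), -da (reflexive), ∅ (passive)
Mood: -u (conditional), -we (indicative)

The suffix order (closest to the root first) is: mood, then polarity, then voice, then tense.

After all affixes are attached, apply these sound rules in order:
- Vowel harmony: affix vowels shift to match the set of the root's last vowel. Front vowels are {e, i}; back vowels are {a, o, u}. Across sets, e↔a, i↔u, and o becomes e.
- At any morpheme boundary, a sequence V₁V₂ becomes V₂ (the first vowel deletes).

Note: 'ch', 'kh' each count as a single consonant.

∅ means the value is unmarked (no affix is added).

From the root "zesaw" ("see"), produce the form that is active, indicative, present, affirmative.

Attach mood indicative -we → zesawwe.
polarity = affirmative: zero marking, form stays zesawwe.
Attach voice active -ch → zesawwech.
Attach tense present -iw → zesawwechiw.
Apply vowel harmony: zesawwechiw → zesawwachuw.
Vowel deletion: no change.

zesawwachuw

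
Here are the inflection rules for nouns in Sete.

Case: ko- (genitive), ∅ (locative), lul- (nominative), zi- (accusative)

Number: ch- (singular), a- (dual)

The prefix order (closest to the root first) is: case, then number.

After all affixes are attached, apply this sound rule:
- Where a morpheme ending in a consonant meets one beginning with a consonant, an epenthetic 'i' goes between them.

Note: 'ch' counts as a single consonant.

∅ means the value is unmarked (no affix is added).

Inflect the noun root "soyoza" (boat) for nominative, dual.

alulisoyoza

Attach case nominative lul- → lulsoyoza.
Attach number dual a- → alulsoyoza.
Apply epenthesis: alulsoyoza → alulisoyoza.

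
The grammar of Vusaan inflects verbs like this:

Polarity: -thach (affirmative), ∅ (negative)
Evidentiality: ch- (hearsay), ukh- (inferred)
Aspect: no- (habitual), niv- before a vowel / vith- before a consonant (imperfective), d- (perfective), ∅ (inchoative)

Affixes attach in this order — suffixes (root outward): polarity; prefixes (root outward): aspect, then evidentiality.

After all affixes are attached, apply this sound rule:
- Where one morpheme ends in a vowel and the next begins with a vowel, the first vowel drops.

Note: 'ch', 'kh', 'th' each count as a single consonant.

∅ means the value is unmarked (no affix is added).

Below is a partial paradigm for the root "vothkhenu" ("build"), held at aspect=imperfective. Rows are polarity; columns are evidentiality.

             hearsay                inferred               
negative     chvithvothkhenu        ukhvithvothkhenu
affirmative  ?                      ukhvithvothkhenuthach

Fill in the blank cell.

Attach aspect imperfective vith- (before consonant 'v') → vithvothkhenu.
Attach polarity affirmative -thach → vithvothkhenuthach.
Attach evidentiality hearsay ch- → chvithvothkhenuthach.
Vowel deletion: no change.

chvithvothkhenuthach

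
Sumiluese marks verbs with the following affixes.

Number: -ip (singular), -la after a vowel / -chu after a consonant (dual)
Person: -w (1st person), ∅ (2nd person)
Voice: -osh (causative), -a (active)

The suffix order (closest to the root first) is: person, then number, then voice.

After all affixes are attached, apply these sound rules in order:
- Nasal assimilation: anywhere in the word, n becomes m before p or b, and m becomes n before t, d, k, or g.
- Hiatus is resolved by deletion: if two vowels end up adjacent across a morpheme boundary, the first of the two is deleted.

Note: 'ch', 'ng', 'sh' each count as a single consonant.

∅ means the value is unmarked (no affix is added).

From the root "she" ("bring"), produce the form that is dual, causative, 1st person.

shewchosh

Attach person 1st person -w → shew.
Attach number dual -chu (after consonant 'w') → shewchu.
Attach voice causative -osh → shewchuosh.
Nasal assimilation: no change.
Apply vowel deletion: shewchuosh → shewchosh.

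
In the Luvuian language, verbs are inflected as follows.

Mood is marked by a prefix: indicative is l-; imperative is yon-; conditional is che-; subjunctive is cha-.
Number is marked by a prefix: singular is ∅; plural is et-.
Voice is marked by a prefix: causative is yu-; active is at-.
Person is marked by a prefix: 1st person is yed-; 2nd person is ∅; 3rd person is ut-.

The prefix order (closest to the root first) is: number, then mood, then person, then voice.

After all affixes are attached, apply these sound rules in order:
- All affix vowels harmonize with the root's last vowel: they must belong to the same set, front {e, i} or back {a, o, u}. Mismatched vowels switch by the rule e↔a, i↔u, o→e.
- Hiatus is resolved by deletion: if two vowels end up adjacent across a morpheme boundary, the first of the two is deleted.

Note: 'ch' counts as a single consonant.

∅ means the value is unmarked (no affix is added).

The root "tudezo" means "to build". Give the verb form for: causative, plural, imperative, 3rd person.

yutyonattudezo

Attach number plural et- → ettudezo.
Attach mood imperative yon- → yonettudezo.
Attach person 3rd person ut- → utyonettudezo.
Attach voice causative yu- → yuutyonettudezo.
Apply vowel harmony: yuutyonettudezo → yuutyonattudezo.
Apply vowel deletion: yuutyonattudezo → yutyonattudezo.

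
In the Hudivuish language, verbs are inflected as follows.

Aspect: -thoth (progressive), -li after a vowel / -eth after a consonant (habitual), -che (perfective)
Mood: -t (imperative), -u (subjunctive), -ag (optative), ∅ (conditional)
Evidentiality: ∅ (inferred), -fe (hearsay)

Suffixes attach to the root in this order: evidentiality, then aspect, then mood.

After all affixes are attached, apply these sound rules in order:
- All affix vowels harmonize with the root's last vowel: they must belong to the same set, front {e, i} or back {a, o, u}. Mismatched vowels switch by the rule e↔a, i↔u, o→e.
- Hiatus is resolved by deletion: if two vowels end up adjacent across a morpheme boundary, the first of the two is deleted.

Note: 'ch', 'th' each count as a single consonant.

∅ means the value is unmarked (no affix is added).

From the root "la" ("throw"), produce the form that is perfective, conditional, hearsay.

lafacha

Attach evidentiality hearsay -fe → lafe.
Attach aspect perfective -che → lafeche.
mood = conditional: zero marking, form stays lafeche.
Apply vowel harmony: lafeche → lafacha.
Vowel deletion: no change.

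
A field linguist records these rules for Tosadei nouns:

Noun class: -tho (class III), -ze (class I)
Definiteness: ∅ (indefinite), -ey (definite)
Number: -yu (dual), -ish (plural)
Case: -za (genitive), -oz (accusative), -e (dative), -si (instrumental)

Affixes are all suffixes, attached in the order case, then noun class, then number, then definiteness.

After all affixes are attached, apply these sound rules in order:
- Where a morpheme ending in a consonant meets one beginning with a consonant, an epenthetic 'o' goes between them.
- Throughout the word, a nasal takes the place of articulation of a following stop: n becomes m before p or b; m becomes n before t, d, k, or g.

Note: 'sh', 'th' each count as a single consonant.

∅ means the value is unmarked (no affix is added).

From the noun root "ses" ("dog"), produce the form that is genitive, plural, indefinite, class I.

sesozazeish

Attach case genitive -za → sesza.
Attach noun class class I -ze → seszaze.
Attach number plural -ish → seszazeish.
definiteness = indefinite: zero marking, form stays seszazeish.
Apply epenthesis: seszazeish → sesozazeish.
Nasal assimilation: no change.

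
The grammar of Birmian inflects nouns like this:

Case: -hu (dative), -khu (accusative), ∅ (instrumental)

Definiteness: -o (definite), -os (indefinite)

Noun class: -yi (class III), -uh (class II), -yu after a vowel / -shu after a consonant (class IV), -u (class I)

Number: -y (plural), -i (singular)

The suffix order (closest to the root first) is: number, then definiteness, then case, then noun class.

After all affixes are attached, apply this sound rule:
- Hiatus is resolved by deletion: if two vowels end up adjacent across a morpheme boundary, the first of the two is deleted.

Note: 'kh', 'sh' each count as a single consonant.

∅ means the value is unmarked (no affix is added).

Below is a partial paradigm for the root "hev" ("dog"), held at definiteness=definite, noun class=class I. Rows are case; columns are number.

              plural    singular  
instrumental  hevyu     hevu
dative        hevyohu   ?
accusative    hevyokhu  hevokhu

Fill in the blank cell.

hevohu

Attach number singular -i → hevi.
Attach definiteness definite -o → hevio.
Attach case dative -hu → heviohu.
Attach noun class class I -u → heviohuu.
Apply vowel deletion: heviohuu → hevohu.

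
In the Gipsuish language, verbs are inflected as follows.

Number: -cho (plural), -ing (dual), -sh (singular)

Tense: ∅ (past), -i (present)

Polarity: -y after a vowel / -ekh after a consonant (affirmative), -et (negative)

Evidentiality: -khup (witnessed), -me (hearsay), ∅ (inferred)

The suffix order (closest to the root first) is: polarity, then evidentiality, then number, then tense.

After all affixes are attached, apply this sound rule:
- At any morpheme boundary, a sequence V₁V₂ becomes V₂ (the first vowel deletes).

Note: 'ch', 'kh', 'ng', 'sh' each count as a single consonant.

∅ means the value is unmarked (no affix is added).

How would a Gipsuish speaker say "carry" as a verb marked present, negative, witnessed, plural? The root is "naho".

nahetkhupchi

Attach polarity negative -et → nahoet.
Attach evidentiality witnessed -khup → nahoetkhup.
Attach number plural -cho → nahoetkhupcho.
Attach tense present -i → nahoetkhupchoi.
Apply vowel deletion: nahoetkhupchoi → nahetkhupchi.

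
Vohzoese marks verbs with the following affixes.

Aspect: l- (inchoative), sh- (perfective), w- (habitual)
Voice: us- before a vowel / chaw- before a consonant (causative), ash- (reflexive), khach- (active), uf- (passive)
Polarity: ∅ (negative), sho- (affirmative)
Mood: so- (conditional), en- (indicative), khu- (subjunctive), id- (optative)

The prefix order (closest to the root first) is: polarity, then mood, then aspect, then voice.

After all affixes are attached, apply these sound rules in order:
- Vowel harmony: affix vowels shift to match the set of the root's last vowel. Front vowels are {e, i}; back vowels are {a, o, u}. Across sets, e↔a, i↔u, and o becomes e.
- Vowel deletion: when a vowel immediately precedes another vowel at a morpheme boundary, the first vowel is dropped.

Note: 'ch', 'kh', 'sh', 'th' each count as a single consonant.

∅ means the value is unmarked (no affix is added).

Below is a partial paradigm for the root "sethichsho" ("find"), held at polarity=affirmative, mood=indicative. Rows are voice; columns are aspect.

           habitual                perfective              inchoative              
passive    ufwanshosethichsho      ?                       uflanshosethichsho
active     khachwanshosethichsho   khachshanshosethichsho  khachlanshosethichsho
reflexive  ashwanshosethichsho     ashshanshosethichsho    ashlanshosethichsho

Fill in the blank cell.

ufshanshosethichsho

Attach polarity affirmative sho- → shosethichsho.
Attach mood indicative en- → enshosethichsho.
Attach aspect perfective sh- → shenshosethichsho.
Attach voice passive uf- → ufshenshosethichsho.
Apply vowel harmony: ufshenshosethichsho → ufshanshosethichsho.
Vowel deletion: no change.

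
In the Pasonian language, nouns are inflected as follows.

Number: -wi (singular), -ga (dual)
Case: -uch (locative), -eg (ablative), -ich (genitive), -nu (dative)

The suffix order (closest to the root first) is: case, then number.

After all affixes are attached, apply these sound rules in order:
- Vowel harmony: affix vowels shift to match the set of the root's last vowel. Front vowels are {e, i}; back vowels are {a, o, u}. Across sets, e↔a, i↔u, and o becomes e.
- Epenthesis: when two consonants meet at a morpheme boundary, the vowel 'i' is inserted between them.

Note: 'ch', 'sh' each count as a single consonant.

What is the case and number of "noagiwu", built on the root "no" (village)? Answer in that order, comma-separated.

ablative, singular

Segment: no-eg-wi.
case: -eg → ablative.
number: -wi → singular.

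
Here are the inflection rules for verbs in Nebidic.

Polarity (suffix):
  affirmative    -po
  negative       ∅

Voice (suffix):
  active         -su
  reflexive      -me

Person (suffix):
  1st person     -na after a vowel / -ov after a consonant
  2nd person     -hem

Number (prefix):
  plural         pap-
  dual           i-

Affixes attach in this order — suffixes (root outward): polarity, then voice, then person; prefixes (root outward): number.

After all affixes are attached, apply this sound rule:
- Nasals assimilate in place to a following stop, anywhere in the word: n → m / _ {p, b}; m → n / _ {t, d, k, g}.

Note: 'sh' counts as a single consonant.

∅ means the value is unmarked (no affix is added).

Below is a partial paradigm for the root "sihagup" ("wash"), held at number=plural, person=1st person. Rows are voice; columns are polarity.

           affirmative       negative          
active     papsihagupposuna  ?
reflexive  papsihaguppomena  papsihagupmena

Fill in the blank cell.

polarity = negative: zero marking, form stays sihagup.
Attach voice active -su → sihagupsu.
Attach number plural pap- → papsihagupsu.
Attach person 1st person -na (after vowel 'u') → papsihagupsuna.
Nasal assimilation: no change.

papsihagupsuna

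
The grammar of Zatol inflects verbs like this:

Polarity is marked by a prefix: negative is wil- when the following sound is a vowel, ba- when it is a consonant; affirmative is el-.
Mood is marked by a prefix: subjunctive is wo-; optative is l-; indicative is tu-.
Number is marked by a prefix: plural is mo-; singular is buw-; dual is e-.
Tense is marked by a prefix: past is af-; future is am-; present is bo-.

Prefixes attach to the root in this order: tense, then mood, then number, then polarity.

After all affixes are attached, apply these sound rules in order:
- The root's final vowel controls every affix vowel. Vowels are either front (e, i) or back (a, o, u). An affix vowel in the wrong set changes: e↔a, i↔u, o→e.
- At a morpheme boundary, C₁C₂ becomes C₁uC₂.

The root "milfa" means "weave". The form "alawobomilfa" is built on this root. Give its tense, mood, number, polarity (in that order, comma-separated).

Segment: el-e-wo-bo-milfa.
tense: bo- → present.
mood: wo- → subjunctive.
number: e- → dual.
polarity: el- → affirmative.

present, subjunctive, dual, affirmative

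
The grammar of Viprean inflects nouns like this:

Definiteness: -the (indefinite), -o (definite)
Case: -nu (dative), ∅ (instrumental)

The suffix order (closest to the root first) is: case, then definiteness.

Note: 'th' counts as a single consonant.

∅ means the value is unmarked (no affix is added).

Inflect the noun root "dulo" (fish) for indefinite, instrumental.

dulothe

case = instrumental: zero marking, form stays dulo.
Attach definiteness indefinite -the → dulothe.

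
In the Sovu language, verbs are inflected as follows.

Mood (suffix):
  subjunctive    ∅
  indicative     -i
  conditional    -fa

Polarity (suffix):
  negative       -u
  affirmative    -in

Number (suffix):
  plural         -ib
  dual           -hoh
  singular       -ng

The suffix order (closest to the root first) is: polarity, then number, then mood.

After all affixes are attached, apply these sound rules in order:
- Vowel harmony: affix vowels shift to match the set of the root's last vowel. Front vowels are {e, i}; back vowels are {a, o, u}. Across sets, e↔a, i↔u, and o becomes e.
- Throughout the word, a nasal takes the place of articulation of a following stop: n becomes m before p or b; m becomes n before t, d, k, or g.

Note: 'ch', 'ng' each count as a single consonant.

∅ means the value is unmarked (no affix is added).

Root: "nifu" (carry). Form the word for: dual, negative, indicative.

nifuuhohu

Attach polarity negative -u → nifuu.
Attach number dual -hoh → nifuuhoh.
Attach mood indicative -i → nifuuhohi.
Apply vowel harmony: nifuuhohi → nifuuhohu.
Nasal assimilation: no change.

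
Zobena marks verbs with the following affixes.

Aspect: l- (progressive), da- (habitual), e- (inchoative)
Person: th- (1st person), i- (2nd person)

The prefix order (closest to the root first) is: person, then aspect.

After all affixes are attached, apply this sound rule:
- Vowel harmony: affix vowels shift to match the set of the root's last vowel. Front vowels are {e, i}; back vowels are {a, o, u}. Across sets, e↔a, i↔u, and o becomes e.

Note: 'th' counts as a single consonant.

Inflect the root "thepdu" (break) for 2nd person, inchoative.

Attach person 2nd person i- → ithepdu.
Attach aspect inchoative e- → eithepdu.
Apply vowel harmony: eithepdu → authepdu.

authepdu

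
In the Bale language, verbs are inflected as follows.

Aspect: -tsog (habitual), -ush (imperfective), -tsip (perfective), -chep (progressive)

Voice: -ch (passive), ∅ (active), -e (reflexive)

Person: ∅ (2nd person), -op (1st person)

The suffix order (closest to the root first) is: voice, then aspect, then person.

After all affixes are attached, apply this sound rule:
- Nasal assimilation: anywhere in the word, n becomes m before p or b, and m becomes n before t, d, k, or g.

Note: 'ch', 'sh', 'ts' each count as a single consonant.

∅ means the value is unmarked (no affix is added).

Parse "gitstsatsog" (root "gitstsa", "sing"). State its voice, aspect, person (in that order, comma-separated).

active, habitual, 2nd person

Segment: gitstsa-tsog.
voice: ∅ → active.
aspect: -tsog → habitual.
person: ∅ → 2nd person.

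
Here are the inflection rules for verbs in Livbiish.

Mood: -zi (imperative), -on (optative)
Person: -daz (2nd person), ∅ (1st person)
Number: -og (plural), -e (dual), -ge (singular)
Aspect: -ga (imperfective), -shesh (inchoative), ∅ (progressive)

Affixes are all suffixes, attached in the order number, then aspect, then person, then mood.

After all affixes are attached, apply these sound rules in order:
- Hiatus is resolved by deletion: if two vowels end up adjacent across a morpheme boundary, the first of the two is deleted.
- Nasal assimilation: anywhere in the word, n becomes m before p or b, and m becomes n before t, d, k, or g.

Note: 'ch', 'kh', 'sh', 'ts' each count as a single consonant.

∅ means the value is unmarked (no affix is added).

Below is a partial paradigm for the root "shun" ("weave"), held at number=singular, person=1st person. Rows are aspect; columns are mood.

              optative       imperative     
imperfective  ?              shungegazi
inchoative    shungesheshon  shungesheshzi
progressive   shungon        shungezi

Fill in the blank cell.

Attach number singular -ge → shunge.
Attach aspect imperfective -ga → shungega.
person = 1st person: zero marking, form stays shungega.
Attach mood optative -on → shungegaon.
Apply vowel deletion: shungegaon → shungegon.
Nasal assimilation: no change.

shungegon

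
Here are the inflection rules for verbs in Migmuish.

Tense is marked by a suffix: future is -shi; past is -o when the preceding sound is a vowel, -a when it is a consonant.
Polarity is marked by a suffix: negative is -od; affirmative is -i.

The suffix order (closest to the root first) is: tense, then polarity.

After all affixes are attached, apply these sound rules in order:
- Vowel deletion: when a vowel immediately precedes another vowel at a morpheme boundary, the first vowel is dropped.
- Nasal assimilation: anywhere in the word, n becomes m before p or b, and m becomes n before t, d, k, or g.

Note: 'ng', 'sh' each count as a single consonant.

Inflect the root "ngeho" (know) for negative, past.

Attach tense past -o (after vowel 'o') → ngehoo.
Attach polarity negative -od → ngehoood.
Apply vowel deletion: ngehoood → ngehod.
Nasal assimilation: no change.

ngehod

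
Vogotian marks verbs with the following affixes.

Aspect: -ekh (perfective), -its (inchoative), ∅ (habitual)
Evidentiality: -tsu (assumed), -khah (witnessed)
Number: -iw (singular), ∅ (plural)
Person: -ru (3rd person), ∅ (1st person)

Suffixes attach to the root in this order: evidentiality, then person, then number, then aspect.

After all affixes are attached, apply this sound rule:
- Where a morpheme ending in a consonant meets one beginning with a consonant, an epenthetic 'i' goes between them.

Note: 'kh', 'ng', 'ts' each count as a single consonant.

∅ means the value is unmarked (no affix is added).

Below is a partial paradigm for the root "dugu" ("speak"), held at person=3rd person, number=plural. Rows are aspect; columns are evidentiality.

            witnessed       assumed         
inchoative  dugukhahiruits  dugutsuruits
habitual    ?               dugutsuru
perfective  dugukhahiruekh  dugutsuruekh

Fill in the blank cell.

dugukhahiru

Attach evidentiality witnessed -khah → dugukhah.
Attach person 3rd person -ru → dugukhahru.
number = plural: zero marking, form stays dugukhahru.
aspect = habitual: zero marking, form stays dugukhahru.
Apply epenthesis: dugukhahru → dugukhahiru.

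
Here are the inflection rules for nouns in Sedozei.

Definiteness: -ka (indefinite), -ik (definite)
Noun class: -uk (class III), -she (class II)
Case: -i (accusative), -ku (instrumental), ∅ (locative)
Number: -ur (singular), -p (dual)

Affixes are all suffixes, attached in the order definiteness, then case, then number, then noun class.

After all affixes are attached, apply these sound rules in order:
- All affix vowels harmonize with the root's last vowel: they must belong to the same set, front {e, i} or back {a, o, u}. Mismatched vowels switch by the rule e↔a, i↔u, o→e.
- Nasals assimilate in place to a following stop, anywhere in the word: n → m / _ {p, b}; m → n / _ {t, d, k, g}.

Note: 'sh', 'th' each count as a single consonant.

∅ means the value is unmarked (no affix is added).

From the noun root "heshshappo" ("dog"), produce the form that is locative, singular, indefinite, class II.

heshshappokaursha

Attach definiteness indefinite -ka → heshshappoka.
case = locative: zero marking, form stays heshshappoka.
Attach number singular -ur → heshshappokaur.
Attach noun class class II -she → heshshappokaurshe.
Apply vowel harmony: heshshappokaurshe → heshshappokaursha.
Nasal assimilation: no change.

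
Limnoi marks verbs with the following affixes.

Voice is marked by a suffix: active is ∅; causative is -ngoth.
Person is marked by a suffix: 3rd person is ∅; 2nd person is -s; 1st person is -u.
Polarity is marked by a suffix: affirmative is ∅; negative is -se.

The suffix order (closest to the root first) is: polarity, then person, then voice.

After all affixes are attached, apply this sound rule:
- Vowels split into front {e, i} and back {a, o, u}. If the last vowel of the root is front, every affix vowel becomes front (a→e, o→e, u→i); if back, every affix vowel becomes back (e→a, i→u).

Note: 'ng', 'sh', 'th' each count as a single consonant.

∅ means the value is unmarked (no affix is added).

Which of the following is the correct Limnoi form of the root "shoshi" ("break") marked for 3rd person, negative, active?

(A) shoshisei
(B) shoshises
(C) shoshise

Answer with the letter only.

Attach polarity negative -se → shoshise.
person = 3rd person: zero marking, form stays shoshise.
voice = active: zero marking, form stays shoshise.
Vowel harmony: no change.
So the correct form is shoshise, option (C).
(B) shoshises is wrong: it uses 2nd person instead of 3rd person for person.
(A) shoshisei is wrong: it uses 1st person instead of 3rd person for person.

C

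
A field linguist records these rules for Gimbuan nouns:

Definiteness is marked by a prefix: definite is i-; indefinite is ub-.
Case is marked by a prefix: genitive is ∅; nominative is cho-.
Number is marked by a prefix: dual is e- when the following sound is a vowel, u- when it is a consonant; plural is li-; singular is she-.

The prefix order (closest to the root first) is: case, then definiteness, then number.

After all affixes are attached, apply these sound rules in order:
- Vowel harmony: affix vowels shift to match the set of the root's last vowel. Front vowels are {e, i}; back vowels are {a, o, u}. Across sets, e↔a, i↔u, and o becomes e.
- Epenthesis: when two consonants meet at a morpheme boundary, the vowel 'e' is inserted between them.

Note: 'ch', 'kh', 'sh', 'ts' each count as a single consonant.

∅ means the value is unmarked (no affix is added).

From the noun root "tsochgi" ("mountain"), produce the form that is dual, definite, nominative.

eichetsochgi

Attach case nominative cho- → chotsochgi.
Attach definiteness definite i- → ichotsochgi.
Attach number dual e- (before vowel 'i') → eichotsochgi.
Apply vowel harmony: eichotsochgi → eichetsochgi.
Epenthesis: no change.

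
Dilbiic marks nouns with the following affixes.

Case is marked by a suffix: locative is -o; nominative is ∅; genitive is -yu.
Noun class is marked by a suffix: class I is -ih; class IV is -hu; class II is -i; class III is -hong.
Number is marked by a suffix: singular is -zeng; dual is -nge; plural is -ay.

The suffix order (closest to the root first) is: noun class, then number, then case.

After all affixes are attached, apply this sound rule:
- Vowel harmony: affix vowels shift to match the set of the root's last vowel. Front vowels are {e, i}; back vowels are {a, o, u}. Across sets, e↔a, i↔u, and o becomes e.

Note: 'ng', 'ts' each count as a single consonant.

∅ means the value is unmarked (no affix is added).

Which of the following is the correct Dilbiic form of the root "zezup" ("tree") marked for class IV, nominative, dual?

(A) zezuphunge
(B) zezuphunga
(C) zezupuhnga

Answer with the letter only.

Attach noun class class IV -hu → zezuphu.
Attach number dual -nge → zezuphunge.
case = nominative: zero marking, form stays zezuphunge.
Apply vowel harmony: zezuphunge → zezuphunga.
So the correct form is zezuphunga, option (B).
(C) zezupuhnga is wrong: it uses class I instead of class IV for noun class.
(A) zezuphunge is wrong: it fails to apply the sound rule(s).

B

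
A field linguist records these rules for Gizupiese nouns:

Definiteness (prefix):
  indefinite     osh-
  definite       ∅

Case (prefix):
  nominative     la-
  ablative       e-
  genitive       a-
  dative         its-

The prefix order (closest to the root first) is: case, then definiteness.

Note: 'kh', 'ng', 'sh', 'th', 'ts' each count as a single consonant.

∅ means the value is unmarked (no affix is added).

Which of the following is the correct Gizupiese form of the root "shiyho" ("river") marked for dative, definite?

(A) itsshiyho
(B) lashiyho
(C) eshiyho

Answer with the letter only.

A

Attach case dative its- → itsshiyho.
definiteness = definite: zero marking, form stays itsshiyho.
So the correct form is itsshiyho, option (A).
(C) eshiyho is wrong: it uses ablative instead of dative for case.
(B) lashiyho is wrong: it uses nominative instead of dative for case.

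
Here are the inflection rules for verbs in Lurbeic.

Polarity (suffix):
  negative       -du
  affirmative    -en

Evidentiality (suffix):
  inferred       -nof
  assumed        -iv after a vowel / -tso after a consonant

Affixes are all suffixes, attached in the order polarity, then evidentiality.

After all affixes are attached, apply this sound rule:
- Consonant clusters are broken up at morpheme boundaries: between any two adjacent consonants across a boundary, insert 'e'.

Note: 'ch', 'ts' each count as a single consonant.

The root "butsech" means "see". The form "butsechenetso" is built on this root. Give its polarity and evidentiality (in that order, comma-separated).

affirmative, assumed

Segment: butsech-en-tso.
polarity: -en → affirmative.
evidentiality: -iv/tso → assumed.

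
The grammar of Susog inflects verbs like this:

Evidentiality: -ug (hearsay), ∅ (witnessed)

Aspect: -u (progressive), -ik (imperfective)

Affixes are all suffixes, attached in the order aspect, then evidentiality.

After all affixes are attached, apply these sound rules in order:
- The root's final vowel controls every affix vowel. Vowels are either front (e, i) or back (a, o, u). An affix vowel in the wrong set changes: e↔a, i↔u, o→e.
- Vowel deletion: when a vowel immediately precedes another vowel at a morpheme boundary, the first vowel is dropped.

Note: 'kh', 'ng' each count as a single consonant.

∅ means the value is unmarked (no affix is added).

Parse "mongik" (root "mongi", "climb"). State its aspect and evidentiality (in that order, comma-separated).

Segment: mongi-ik.
aspect: -ik → imperfective.
evidentiality: ∅ → witnessed.

imperfective, witnessed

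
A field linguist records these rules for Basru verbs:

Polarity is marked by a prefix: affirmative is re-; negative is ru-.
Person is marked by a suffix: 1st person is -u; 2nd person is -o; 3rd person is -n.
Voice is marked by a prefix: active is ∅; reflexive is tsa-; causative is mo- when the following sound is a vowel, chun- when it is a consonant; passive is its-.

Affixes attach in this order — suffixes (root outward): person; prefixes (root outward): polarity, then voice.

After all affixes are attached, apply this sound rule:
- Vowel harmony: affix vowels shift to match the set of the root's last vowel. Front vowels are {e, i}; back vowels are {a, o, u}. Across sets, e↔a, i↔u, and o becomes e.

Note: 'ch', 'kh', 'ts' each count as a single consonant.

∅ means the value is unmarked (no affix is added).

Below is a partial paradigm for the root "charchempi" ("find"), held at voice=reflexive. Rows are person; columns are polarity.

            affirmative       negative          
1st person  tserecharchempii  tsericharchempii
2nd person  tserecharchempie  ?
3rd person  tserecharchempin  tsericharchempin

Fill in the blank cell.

tsericharchempie

Attach polarity negative ru- → rucharchempi.
Attach voice reflexive tsa- → tsarucharchempi.
Attach person 2nd person -o → tsarucharchempio.
Apply vowel harmony: tsarucharchempio → tsericharchempie.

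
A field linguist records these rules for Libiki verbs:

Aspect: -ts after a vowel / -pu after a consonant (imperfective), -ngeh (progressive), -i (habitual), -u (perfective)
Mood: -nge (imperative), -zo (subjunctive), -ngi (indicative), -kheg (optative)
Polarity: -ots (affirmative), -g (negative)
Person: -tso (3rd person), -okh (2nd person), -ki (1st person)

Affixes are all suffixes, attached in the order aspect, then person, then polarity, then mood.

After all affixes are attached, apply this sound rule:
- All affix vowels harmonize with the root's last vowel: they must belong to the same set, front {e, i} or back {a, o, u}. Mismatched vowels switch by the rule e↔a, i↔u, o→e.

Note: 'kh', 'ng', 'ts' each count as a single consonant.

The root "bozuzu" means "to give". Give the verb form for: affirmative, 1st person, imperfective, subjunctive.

bozuzutskuotszo

Attach aspect imperfective -ts (after vowel 'u') → bozuzuts.
Attach person 1st person -ki → bozuzutski.
Attach polarity affirmative -ots → bozuzutskiots.
Attach mood subjunctive -zo → bozuzutskiotszo.
Apply vowel harmony: bozuzutskiotszo → bozuzutskuotszo.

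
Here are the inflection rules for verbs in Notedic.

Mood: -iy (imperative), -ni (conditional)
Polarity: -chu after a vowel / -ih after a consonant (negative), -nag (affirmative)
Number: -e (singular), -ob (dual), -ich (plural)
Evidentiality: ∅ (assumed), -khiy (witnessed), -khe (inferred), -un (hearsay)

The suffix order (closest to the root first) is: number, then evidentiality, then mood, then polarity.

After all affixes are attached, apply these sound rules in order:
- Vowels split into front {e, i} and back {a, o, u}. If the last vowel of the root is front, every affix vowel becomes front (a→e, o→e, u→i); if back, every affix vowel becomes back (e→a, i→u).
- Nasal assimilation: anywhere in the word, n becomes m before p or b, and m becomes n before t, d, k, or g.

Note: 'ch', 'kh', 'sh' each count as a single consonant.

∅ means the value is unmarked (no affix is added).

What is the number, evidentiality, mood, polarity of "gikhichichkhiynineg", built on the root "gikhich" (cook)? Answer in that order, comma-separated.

plural, witnessed, conditional, affirmative

Segment: gikhich-ich-khiy-ni-nag.
number: -ich → plural.
evidentiality: -khiy → witnessed.
mood: -ni → conditional.
polarity: -nag → affirmative.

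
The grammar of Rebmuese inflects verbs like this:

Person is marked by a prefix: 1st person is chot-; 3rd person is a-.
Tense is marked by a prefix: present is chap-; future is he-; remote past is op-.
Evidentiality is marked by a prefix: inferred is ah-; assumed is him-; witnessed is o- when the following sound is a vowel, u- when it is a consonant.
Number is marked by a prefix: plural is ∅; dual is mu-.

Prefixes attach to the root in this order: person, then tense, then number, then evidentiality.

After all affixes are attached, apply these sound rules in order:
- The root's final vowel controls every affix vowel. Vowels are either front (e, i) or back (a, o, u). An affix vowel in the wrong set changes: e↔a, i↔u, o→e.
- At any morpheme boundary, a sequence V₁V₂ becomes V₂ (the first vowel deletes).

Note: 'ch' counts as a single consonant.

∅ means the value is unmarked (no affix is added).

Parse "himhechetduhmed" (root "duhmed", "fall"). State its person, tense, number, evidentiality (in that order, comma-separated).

1st person, future, plural, assumed

Segment: him-he-chot-duhmed.
person: chot- → 1st person.
tense: he- → future.
number: ∅ → plural.
evidentiality: him- → assumed.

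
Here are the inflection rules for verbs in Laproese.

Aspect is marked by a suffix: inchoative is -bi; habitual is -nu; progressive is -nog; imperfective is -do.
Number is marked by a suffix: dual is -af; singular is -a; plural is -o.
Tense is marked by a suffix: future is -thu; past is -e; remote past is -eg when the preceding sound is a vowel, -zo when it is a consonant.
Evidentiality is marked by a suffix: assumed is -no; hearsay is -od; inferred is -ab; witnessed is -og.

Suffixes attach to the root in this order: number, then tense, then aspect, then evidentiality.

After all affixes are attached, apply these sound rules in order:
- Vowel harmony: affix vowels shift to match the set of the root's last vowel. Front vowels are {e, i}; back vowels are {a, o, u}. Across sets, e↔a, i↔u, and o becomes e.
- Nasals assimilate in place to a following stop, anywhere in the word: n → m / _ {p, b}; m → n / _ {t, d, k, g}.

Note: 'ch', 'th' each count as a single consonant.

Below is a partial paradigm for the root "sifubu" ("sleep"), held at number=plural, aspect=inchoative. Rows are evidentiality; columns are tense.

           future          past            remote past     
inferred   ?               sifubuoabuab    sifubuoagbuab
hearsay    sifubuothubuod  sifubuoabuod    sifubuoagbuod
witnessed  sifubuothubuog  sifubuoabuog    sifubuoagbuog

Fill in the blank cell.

sifubuothubuab

Attach number plural -o → sifubuo.
Attach tense future -thu → sifubuothu.
Attach aspect inchoative -bi → sifubuothubi.
Attach evidentiality inferred -ab → sifubuothubiab.
Apply vowel harmony: sifubuothubiab → sifubuothubuab.
Nasal assimilation: no change.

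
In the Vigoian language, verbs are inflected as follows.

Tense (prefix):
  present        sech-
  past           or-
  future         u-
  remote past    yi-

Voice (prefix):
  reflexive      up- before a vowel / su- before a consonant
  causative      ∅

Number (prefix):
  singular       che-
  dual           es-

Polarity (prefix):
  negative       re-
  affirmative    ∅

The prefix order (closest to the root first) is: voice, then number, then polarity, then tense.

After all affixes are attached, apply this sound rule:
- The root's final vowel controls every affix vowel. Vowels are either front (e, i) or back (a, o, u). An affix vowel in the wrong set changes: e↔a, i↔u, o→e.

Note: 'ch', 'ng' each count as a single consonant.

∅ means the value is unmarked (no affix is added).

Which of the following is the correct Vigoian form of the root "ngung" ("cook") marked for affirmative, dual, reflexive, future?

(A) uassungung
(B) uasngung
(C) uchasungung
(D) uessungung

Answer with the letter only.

A

Attach voice reflexive su- (before consonant 'ng') → sungung.
Attach number dual es- → essungung.
polarity = affirmative: zero marking, form stays essungung.
Attach tense future u- → uessungung.
Apply vowel harmony: uessungung → uassungung.
So the correct form is uassungung, option (A).
(C) uchasungung is wrong: it uses singular instead of dual for number.
(D) uessungung is wrong: it fails to apply the sound rule(s).
(B) uasngung is wrong: it uses causative instead of reflexive for voice.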